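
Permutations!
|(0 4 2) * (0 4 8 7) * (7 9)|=4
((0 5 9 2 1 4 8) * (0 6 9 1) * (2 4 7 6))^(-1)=((0 5 1 7 6 9 4 8 2))^(-1)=(0 2 8 4 9 6 7 1 5)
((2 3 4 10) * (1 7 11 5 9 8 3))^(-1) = ((1 7 11 5 9 8 3 4 10 2))^(-1) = (1 2 10 4 3 8 9 5 11 7)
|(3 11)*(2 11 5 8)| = 5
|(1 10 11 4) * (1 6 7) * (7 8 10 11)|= 7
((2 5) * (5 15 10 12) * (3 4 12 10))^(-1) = ((2 15 3 4 12 5))^(-1) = (2 5 12 4 3 15)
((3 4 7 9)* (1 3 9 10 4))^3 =(10)(1 3)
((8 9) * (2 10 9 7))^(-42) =((2 10 9 8 7))^(-42) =(2 8 10 7 9)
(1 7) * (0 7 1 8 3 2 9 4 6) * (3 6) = (0 7 8 6)(2 9 4 3) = [7, 1, 9, 2, 3, 5, 0, 8, 6, 4]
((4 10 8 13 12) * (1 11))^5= ((1 11)(4 10 8 13 12))^5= (13)(1 11)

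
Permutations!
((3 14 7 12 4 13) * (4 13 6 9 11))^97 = (3 7 13 14 12)(4 6 9 11)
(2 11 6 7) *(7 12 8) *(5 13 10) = (2 11 6 12 8 7)(5 13 10) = [0, 1, 11, 3, 4, 13, 12, 2, 7, 9, 5, 6, 8, 10]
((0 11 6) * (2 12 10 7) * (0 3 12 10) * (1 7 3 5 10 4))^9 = (0 6 10 12 11 5 3)(1 7 2 4)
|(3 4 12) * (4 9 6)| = |(3 9 6 4 12)| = 5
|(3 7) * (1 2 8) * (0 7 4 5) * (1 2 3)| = 6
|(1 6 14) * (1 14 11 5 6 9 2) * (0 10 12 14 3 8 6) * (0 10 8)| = |(0 8 6 11 5 10 12 14 3)(1 9 2)| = 9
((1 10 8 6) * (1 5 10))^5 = (5 10 8 6)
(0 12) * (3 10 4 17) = [12, 1, 2, 10, 17, 5, 6, 7, 8, 9, 4, 11, 0, 13, 14, 15, 16, 3] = (0 12)(3 10 4 17)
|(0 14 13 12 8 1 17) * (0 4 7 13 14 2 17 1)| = |(0 2 17 4 7 13 12 8)| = 8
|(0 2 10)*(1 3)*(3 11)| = |(0 2 10)(1 11 3)| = 3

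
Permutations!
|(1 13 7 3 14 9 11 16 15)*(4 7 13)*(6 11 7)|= 12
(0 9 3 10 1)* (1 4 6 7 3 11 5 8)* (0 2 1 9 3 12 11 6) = [3, 2, 1, 10, 0, 8, 7, 12, 9, 6, 4, 5, 11] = (0 3 10 4)(1 2)(5 8 9 6 7 12 11)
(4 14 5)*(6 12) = (4 14 5)(6 12) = [0, 1, 2, 3, 14, 4, 12, 7, 8, 9, 10, 11, 6, 13, 5]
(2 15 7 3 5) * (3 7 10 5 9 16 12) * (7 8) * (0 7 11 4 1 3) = [7, 3, 15, 9, 1, 2, 6, 8, 11, 16, 5, 4, 0, 13, 14, 10, 12] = (0 7 8 11 4 1 3 9 16 12)(2 15 10 5)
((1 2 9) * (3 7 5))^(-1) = (1 9 2)(3 5 7)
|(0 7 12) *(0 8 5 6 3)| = |(0 7 12 8 5 6 3)| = 7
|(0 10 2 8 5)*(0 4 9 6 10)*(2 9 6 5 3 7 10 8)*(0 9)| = |(0 9 5 4 6 8 3 7 10)| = 9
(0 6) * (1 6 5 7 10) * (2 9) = [5, 6, 9, 3, 4, 7, 0, 10, 8, 2, 1] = (0 5 7 10 1 6)(2 9)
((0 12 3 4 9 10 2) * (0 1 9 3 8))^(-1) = (0 8 12)(1 2 10 9)(3 4)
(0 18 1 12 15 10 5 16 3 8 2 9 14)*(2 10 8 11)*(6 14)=(0 18 1 12 15 8 10 5 16 3 11 2 9 6 14)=[18, 12, 9, 11, 4, 16, 14, 7, 10, 6, 5, 2, 15, 13, 0, 8, 3, 17, 1]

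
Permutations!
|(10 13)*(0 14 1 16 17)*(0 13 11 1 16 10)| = 15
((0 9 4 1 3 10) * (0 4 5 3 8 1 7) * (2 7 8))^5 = (0 4)(1 5)(2 3)(7 10)(8 9)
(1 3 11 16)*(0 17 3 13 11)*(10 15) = (0 17 3)(1 13 11 16)(10 15) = [17, 13, 2, 0, 4, 5, 6, 7, 8, 9, 15, 16, 12, 11, 14, 10, 1, 3]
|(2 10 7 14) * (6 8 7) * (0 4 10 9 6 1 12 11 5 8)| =|(0 4 10 1 12 11 5 8 7 14 2 9 6)| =13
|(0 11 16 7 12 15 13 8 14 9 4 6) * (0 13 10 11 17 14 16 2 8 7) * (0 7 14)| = 40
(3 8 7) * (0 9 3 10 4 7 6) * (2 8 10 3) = (0 9 2 8 6)(3 10 4 7) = [9, 1, 8, 10, 7, 5, 0, 3, 6, 2, 4]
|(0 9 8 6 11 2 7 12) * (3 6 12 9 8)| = 6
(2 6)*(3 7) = [0, 1, 6, 7, 4, 5, 2, 3] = (2 6)(3 7)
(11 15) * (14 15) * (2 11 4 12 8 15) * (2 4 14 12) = (2 11 12 8 15 14 4) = [0, 1, 11, 3, 2, 5, 6, 7, 15, 9, 10, 12, 8, 13, 4, 14]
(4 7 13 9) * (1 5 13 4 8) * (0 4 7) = (0 4)(1 5 13 9 8) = [4, 5, 2, 3, 0, 13, 6, 7, 1, 8, 10, 11, 12, 9]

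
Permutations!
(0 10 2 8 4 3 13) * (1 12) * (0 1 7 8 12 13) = (0 10 2 12 7 8 4 3)(1 13) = [10, 13, 12, 0, 3, 5, 6, 8, 4, 9, 2, 11, 7, 1]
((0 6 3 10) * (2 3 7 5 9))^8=(10)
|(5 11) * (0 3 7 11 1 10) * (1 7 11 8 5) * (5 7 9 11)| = |(0 3 5 9 11 1 10)(7 8)| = 14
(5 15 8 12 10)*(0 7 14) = [7, 1, 2, 3, 4, 15, 6, 14, 12, 9, 5, 11, 10, 13, 0, 8] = (0 7 14)(5 15 8 12 10)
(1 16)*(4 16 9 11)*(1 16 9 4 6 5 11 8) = (16)(1 4 9 8)(5 11 6) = [0, 4, 2, 3, 9, 11, 5, 7, 1, 8, 10, 6, 12, 13, 14, 15, 16]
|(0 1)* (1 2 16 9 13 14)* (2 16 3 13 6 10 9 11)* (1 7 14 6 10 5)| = |(0 16 11 2 3 13 6 5 1)(7 14)(9 10)| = 18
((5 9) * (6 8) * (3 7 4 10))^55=(3 10 4 7)(5 9)(6 8)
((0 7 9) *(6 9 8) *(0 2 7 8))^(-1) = ((0 8 6 9 2 7))^(-1) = (0 7 2 9 6 8)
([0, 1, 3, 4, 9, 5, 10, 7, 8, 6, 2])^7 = [0, 1, 3, 4, 9, 5, 10, 7, 8, 6, 2]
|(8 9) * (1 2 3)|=|(1 2 3)(8 9)|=6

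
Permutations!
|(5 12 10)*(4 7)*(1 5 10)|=|(1 5 12)(4 7)|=6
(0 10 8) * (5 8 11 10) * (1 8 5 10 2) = (0 10 11 2 1 8) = [10, 8, 1, 3, 4, 5, 6, 7, 0, 9, 11, 2]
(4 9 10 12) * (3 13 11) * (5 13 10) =(3 10 12 4 9 5 13 11) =[0, 1, 2, 10, 9, 13, 6, 7, 8, 5, 12, 3, 4, 11]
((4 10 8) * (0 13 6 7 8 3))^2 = ((0 13 6 7 8 4 10 3))^2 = (0 6 8 10)(3 13 7 4)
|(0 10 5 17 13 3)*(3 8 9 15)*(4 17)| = 10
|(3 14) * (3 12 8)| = 4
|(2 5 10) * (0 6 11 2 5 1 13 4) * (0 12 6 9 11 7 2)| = 42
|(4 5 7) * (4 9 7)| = 2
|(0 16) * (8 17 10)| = 6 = |(0 16)(8 17 10)|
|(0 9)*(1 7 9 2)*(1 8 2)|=4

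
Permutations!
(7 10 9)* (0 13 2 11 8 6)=[13, 1, 11, 3, 4, 5, 0, 10, 6, 7, 9, 8, 12, 2]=(0 13 2 11 8 6)(7 10 9)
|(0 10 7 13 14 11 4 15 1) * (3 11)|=10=|(0 10 7 13 14 3 11 4 15 1)|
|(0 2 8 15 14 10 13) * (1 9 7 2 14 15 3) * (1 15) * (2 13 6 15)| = 9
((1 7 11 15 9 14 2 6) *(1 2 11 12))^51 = (2 6)(9 15 11 14)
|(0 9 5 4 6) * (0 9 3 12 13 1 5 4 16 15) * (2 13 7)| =30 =|(0 3 12 7 2 13 1 5 16 15)(4 6 9)|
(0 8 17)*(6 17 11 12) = [8, 1, 2, 3, 4, 5, 17, 7, 11, 9, 10, 12, 6, 13, 14, 15, 16, 0] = (0 8 11 12 6 17)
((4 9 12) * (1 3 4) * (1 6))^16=(1 12 4)(3 6 9)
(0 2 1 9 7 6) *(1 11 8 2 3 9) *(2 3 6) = [6, 1, 11, 9, 4, 5, 0, 2, 3, 7, 10, 8] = (0 6)(2 11 8 3 9 7)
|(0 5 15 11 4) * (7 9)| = |(0 5 15 11 4)(7 9)| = 10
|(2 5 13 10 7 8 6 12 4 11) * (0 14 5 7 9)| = |(0 14 5 13 10 9)(2 7 8 6 12 4 11)| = 42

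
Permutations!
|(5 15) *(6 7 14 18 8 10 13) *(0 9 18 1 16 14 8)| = 30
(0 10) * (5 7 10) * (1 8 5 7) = (0 7 10)(1 8 5) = [7, 8, 2, 3, 4, 1, 6, 10, 5, 9, 0]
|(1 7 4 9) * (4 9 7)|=4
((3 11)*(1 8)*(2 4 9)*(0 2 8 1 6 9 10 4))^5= (0 2)(3 11)(4 10)(6 8 9)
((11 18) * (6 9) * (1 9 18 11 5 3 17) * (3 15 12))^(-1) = (1 17 3 12 15 5 18 6 9)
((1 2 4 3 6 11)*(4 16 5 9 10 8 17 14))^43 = ((1 2 16 5 9 10 8 17 14 4 3 6 11))^43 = (1 9 14 11 5 17 6 16 8 3 2 10 4)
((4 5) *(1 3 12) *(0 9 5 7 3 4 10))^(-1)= ((0 9 5 10)(1 4 7 3 12))^(-1)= (0 10 5 9)(1 12 3 7 4)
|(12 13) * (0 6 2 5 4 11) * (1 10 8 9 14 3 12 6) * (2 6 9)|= 40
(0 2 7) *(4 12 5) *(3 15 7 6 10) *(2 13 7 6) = [13, 1, 2, 15, 12, 4, 10, 0, 8, 9, 3, 11, 5, 7, 14, 6] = (0 13 7)(3 15 6 10)(4 12 5)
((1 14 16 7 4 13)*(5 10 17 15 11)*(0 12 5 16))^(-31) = (0 7 10 1 11 12 4 17 14 16 5 13 15)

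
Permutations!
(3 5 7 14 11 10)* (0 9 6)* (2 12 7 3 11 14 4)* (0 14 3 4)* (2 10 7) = [9, 1, 12, 5, 10, 4, 14, 0, 8, 6, 11, 7, 2, 13, 3] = (0 9 6 14 3 5 4 10 11 7)(2 12)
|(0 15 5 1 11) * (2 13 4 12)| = |(0 15 5 1 11)(2 13 4 12)| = 20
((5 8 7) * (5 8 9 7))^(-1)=((5 9 7 8))^(-1)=(5 8 7 9)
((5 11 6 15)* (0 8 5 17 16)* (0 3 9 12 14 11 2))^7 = (0 2 5 8)(3 17 6 14 9 16 15 11 12)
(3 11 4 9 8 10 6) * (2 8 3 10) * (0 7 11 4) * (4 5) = (0 7 11)(2 8)(3 5 4 9)(6 10) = [7, 1, 8, 5, 9, 4, 10, 11, 2, 3, 6, 0]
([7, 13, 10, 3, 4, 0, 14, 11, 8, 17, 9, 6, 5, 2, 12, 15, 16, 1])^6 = [5, 1, 2, 3, 4, 12, 11, 0, 8, 9, 10, 7, 14, 13, 6, 15, 16, 17]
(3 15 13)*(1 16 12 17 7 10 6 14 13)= (1 16 12 17 7 10 6 14 13 3 15)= [0, 16, 2, 15, 4, 5, 14, 10, 8, 9, 6, 11, 17, 3, 13, 1, 12, 7]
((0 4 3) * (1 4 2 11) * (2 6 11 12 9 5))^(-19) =(0 3 4 1 11 6)(2 12 9 5)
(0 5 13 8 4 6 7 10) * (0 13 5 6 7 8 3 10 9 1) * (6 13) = (0 13 3 10 6 8 4 7 9 1) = [13, 0, 2, 10, 7, 5, 8, 9, 4, 1, 6, 11, 12, 3]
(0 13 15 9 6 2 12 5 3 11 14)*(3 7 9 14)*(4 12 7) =(0 13 15 14)(2 7 9 6)(3 11)(4 12 5) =[13, 1, 7, 11, 12, 4, 2, 9, 8, 6, 10, 3, 5, 15, 0, 14]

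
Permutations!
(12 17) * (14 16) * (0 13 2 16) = (0 13 2 16 14)(12 17) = [13, 1, 16, 3, 4, 5, 6, 7, 8, 9, 10, 11, 17, 2, 0, 15, 14, 12]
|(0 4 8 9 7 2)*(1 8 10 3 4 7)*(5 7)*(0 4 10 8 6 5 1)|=18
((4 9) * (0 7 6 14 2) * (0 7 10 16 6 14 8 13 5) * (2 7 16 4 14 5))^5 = (16)(0 7 9 10 5 14 4)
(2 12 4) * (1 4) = (1 4 2 12) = [0, 4, 12, 3, 2, 5, 6, 7, 8, 9, 10, 11, 1]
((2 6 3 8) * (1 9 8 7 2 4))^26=(1 8)(2 3)(4 9)(6 7)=((1 9 8 4)(2 6 3 7))^26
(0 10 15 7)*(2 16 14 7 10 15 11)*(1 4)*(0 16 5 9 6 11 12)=(0 15 10 12)(1 4)(2 5 9 6 11)(7 16 14)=[15, 4, 5, 3, 1, 9, 11, 16, 8, 6, 12, 2, 0, 13, 7, 10, 14]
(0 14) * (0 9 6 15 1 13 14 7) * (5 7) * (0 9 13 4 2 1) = (0 5 7 9 6 15)(1 4 2)(13 14) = [5, 4, 1, 3, 2, 7, 15, 9, 8, 6, 10, 11, 12, 14, 13, 0]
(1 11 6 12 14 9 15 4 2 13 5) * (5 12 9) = [0, 11, 13, 3, 2, 1, 9, 7, 8, 15, 10, 6, 14, 12, 5, 4] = (1 11 6 9 15 4 2 13 12 14 5)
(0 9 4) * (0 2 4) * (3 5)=[9, 1, 4, 5, 2, 3, 6, 7, 8, 0]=(0 9)(2 4)(3 5)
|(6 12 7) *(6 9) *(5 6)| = 5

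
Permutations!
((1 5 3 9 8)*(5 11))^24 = ((1 11 5 3 9 8))^24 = (11)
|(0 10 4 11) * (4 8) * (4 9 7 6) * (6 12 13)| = |(0 10 8 9 7 12 13 6 4 11)| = 10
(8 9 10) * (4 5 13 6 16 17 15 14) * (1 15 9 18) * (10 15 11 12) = (1 11 12 10 8 18)(4 5 13 6 16 17 9 15 14) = [0, 11, 2, 3, 5, 13, 16, 7, 18, 15, 8, 12, 10, 6, 4, 14, 17, 9, 1]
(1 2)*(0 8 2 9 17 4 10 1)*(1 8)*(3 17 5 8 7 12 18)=[1, 9, 0, 17, 10, 8, 6, 12, 2, 5, 7, 11, 18, 13, 14, 15, 16, 4, 3]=(0 1 9 5 8 2)(3 17 4 10 7 12 18)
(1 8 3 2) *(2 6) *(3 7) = (1 8 7 3 6 2) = [0, 8, 1, 6, 4, 5, 2, 3, 7]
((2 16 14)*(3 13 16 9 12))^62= (2 14 16 13 3 12 9)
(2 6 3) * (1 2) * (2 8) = (1 8 2 6 3) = [0, 8, 6, 1, 4, 5, 3, 7, 2]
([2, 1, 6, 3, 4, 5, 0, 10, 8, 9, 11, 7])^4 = [2, 1, 6, 3, 4, 5, 0, 10, 8, 9, 11, 7]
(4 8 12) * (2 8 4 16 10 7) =[0, 1, 8, 3, 4, 5, 6, 2, 12, 9, 7, 11, 16, 13, 14, 15, 10] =(2 8 12 16 10 7)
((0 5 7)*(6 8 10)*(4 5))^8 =(6 10 8)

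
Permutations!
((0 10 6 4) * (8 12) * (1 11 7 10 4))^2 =((0 4)(1 11 7 10 6)(8 12))^2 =(12)(1 7 6 11 10)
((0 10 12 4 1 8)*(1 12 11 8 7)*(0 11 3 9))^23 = (0 9 3 10)(1 7)(4 12)(8 11)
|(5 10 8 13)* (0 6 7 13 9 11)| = 9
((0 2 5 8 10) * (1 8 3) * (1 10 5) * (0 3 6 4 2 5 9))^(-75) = (0 1 6 9 2 5 8 4)(3 10)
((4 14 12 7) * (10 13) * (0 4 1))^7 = (0 4 14 12 7 1)(10 13)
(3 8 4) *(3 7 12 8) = (4 7 12 8) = [0, 1, 2, 3, 7, 5, 6, 12, 4, 9, 10, 11, 8]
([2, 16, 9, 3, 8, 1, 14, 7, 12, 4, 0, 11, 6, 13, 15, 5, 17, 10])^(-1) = [10, 5, 0, 3, 9, 15, 12, 7, 4, 2, 17, 11, 8, 13, 6, 14, 1, 16]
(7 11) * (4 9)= (4 9)(7 11)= [0, 1, 2, 3, 9, 5, 6, 11, 8, 4, 10, 7]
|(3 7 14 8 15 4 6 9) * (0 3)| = 9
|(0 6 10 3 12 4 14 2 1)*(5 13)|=18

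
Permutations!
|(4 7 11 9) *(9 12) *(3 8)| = 10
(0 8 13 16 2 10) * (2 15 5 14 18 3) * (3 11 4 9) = (0 8 13 16 15 5 14 18 11 4 9 3 2 10) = [8, 1, 10, 2, 9, 14, 6, 7, 13, 3, 0, 4, 12, 16, 18, 5, 15, 17, 11]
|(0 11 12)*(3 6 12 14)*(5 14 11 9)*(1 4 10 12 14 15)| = |(0 9 5 15 1 4 10 12)(3 6 14)| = 24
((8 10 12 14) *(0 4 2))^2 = ((0 4 2)(8 10 12 14))^2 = (0 2 4)(8 12)(10 14)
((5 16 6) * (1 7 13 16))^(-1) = (1 5 6 16 13 7)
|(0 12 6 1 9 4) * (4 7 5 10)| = 9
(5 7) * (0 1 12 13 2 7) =[1, 12, 7, 3, 4, 0, 6, 5, 8, 9, 10, 11, 13, 2] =(0 1 12 13 2 7 5)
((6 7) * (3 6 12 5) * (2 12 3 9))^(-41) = ((2 12 5 9)(3 6 7))^(-41) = (2 9 5 12)(3 6 7)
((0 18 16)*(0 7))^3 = ((0 18 16 7))^3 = (0 7 16 18)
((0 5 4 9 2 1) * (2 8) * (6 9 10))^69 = ((0 5 4 10 6 9 8 2 1))^69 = (0 8 10)(1 9 4)(2 6 5)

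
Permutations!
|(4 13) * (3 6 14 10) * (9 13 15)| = 4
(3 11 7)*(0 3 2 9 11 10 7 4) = [3, 1, 9, 10, 0, 5, 6, 2, 8, 11, 7, 4] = (0 3 10 7 2 9 11 4)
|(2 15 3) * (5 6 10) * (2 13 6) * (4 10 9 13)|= 6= |(2 15 3 4 10 5)(6 9 13)|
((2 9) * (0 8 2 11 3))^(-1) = (0 3 11 9 2 8) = ((0 8 2 9 11 3))^(-1)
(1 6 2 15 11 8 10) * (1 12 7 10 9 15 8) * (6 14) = (1 14 6 2 8 9 15 11)(7 10 12) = [0, 14, 8, 3, 4, 5, 2, 10, 9, 15, 12, 1, 7, 13, 6, 11]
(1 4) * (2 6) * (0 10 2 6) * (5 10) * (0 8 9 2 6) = (0 5 10 6)(1 4)(2 8 9) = [5, 4, 8, 3, 1, 10, 0, 7, 9, 2, 6]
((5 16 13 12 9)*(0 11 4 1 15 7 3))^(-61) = (0 4 15 3 11 1 7)(5 9 12 13 16)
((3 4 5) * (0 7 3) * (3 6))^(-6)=(7)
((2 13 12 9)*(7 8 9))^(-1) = (2 9 8 7 12 13)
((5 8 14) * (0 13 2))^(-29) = ((0 13 2)(5 8 14))^(-29) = (0 13 2)(5 8 14)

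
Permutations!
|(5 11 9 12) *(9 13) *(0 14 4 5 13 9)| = |(0 14 4 5 11 9 12 13)| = 8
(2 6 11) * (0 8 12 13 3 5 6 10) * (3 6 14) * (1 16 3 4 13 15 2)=(0 8 12 15 2 10)(1 16 3 5 14 4 13 6 11)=[8, 16, 10, 5, 13, 14, 11, 7, 12, 9, 0, 1, 15, 6, 4, 2, 3]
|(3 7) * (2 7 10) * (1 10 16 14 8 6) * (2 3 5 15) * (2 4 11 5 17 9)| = 28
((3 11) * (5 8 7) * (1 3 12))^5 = ((1 3 11 12)(5 8 7))^5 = (1 3 11 12)(5 7 8)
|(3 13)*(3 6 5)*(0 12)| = 4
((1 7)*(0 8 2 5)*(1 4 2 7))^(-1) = ((0 8 7 4 2 5))^(-1) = (0 5 2 4 7 8)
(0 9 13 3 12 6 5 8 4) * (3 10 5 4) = (0 9 13 10 5 8 3 12 6 4) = [9, 1, 2, 12, 0, 8, 4, 7, 3, 13, 5, 11, 6, 10]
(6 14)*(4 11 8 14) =(4 11 8 14 6) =[0, 1, 2, 3, 11, 5, 4, 7, 14, 9, 10, 8, 12, 13, 6]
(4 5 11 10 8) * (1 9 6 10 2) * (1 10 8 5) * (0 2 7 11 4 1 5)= (0 2 10)(1 9 6 8)(4 5)(7 11)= [2, 9, 10, 3, 5, 4, 8, 11, 1, 6, 0, 7]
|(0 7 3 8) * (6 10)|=|(0 7 3 8)(6 10)|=4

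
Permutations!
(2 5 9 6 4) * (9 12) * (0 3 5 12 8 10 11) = (0 3 5 8 10 11)(2 12 9 6 4) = [3, 1, 12, 5, 2, 8, 4, 7, 10, 6, 11, 0, 9]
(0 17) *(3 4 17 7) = (0 7 3 4 17) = [7, 1, 2, 4, 17, 5, 6, 3, 8, 9, 10, 11, 12, 13, 14, 15, 16, 0]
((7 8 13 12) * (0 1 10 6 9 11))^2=((0 1 10 6 9 11)(7 8 13 12))^2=(0 10 9)(1 6 11)(7 13)(8 12)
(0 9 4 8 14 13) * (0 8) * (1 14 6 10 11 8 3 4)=(0 9 1 14 13 3 4)(6 10 11 8)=[9, 14, 2, 4, 0, 5, 10, 7, 6, 1, 11, 8, 12, 3, 13]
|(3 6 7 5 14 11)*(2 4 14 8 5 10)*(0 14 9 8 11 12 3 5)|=22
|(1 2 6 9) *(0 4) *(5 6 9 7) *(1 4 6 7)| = 6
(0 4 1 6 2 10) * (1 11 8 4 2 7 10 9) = (0 2 9 1 6 7 10)(4 11 8) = [2, 6, 9, 3, 11, 5, 7, 10, 4, 1, 0, 8]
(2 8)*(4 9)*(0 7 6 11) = (0 7 6 11)(2 8)(4 9) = [7, 1, 8, 3, 9, 5, 11, 6, 2, 4, 10, 0]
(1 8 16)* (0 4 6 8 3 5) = [4, 3, 2, 5, 6, 0, 8, 7, 16, 9, 10, 11, 12, 13, 14, 15, 1] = (0 4 6 8 16 1 3 5)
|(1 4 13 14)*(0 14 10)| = 6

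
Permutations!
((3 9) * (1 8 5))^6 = ((1 8 5)(3 9))^6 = (9)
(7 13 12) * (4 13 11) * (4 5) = [0, 1, 2, 3, 13, 4, 6, 11, 8, 9, 10, 5, 7, 12] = (4 13 12 7 11 5)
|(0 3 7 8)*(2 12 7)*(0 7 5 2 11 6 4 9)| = |(0 3 11 6 4 9)(2 12 5)(7 8)| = 6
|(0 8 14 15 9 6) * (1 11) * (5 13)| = 6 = |(0 8 14 15 9 6)(1 11)(5 13)|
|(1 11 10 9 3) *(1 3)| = 4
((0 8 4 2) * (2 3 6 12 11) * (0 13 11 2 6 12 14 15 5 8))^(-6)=((2 13 11 6 14 15 5 8 4 3 12))^(-6)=(2 15 12 14 3 6 4 11 8 13 5)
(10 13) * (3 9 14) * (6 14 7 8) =(3 9 7 8 6 14)(10 13) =[0, 1, 2, 9, 4, 5, 14, 8, 6, 7, 13, 11, 12, 10, 3]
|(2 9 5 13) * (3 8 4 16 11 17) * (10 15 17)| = 8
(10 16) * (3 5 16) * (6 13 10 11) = (3 5 16 11 6 13 10) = [0, 1, 2, 5, 4, 16, 13, 7, 8, 9, 3, 6, 12, 10, 14, 15, 11]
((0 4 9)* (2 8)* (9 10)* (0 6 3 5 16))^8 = ((0 4 10 9 6 3 5 16)(2 8))^8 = (16)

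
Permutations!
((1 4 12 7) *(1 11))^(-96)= (1 11 7 12 4)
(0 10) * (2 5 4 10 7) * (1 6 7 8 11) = [8, 6, 5, 3, 10, 4, 7, 2, 11, 9, 0, 1] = (0 8 11 1 6 7 2 5 4 10)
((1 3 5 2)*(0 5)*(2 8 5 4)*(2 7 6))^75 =((0 4 7 6 2 1 3)(5 8))^75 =(0 1 6 4 3 2 7)(5 8)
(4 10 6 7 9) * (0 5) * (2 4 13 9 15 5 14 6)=(0 14 6 7 15 5)(2 4 10)(9 13)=[14, 1, 4, 3, 10, 0, 7, 15, 8, 13, 2, 11, 12, 9, 6, 5]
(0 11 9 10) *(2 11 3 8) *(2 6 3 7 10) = (0 7 10)(2 11 9)(3 8 6) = [7, 1, 11, 8, 4, 5, 3, 10, 6, 2, 0, 9]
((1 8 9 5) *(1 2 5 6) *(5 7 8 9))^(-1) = ((1 9 6)(2 7 8 5))^(-1) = (1 6 9)(2 5 8 7)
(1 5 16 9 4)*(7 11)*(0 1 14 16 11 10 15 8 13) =(0 1 5 11 7 10 15 8 13)(4 14 16 9) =[1, 5, 2, 3, 14, 11, 6, 10, 13, 4, 15, 7, 12, 0, 16, 8, 9]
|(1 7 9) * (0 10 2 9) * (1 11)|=7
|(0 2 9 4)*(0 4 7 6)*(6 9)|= 6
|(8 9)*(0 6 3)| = |(0 6 3)(8 9)| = 6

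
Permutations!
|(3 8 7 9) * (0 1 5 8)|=|(0 1 5 8 7 9 3)|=7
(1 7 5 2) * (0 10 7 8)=[10, 8, 1, 3, 4, 2, 6, 5, 0, 9, 7]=(0 10 7 5 2 1 8)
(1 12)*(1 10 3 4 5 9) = (1 12 10 3 4 5 9) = [0, 12, 2, 4, 5, 9, 6, 7, 8, 1, 3, 11, 10]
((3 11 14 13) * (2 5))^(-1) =((2 5)(3 11 14 13))^(-1) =(2 5)(3 13 14 11)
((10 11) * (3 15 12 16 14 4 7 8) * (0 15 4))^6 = (0 15 12 16 14)(3 7)(4 8)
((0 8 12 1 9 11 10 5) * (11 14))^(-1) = (0 5 10 11 14 9 1 12 8)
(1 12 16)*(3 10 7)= [0, 12, 2, 10, 4, 5, 6, 3, 8, 9, 7, 11, 16, 13, 14, 15, 1]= (1 12 16)(3 10 7)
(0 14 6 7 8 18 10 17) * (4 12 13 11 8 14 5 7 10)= (0 5 7 14 6 10 17)(4 12 13 11 8 18)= [5, 1, 2, 3, 12, 7, 10, 14, 18, 9, 17, 8, 13, 11, 6, 15, 16, 0, 4]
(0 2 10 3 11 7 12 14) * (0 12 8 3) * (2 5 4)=[5, 1, 10, 11, 2, 4, 6, 8, 3, 9, 0, 7, 14, 13, 12]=(0 5 4 2 10)(3 11 7 8)(12 14)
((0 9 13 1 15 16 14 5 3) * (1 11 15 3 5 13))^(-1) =((0 9 1 3)(11 15 16 14 13))^(-1) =(0 3 1 9)(11 13 14 16 15)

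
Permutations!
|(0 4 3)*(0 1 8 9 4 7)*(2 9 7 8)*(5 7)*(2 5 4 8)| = 9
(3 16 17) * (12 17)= (3 16 12 17)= [0, 1, 2, 16, 4, 5, 6, 7, 8, 9, 10, 11, 17, 13, 14, 15, 12, 3]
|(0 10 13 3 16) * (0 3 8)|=4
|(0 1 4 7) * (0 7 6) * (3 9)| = |(0 1 4 6)(3 9)| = 4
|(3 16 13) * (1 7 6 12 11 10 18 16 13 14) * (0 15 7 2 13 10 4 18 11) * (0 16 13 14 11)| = 12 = |(0 15 7 6 12 16 11 4 18 13 3 10)(1 2 14)|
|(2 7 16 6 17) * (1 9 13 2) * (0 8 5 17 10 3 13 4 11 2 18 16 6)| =16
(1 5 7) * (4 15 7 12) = (1 5 12 4 15 7) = [0, 5, 2, 3, 15, 12, 6, 1, 8, 9, 10, 11, 4, 13, 14, 7]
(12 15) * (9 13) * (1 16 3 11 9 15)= (1 16 3 11 9 13 15 12)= [0, 16, 2, 11, 4, 5, 6, 7, 8, 13, 10, 9, 1, 15, 14, 12, 3]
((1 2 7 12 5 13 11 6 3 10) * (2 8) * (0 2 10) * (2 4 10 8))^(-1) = (0 3 6 11 13 5 12 7 2 1 10 4)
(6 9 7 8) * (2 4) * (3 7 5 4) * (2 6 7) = (2 3)(4 6 9 5)(7 8) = [0, 1, 3, 2, 6, 4, 9, 8, 7, 5]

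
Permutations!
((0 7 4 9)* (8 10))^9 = (0 7 4 9)(8 10)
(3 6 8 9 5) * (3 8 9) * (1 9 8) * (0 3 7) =(0 3 6 8 7)(1 9 5) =[3, 9, 2, 6, 4, 1, 8, 0, 7, 5]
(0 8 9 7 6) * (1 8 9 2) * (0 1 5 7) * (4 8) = (0 9)(1 4 8 2 5 7 6) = [9, 4, 5, 3, 8, 7, 1, 6, 2, 0]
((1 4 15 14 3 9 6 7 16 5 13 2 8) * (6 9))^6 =(1 7)(2 3)(4 16)(5 15)(6 8)(13 14)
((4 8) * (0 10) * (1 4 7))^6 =(10)(1 8)(4 7)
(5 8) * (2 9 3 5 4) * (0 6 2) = [6, 1, 9, 5, 0, 8, 2, 7, 4, 3] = (0 6 2 9 3 5 8 4)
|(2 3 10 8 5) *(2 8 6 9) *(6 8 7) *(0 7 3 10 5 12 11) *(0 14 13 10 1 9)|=|(0 7 6)(1 9 2)(3 5)(8 12 11 14 13 10)|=6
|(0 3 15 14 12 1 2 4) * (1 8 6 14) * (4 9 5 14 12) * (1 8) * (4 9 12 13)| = |(0 3 15 8 6 13 4)(1 2 12)(5 14 9)| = 21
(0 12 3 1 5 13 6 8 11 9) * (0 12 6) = (0 6 8 11 9 12 3 1 5 13) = [6, 5, 2, 1, 4, 13, 8, 7, 11, 12, 10, 9, 3, 0]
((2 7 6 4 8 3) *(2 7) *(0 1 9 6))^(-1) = (0 7 3 8 4 6 9 1)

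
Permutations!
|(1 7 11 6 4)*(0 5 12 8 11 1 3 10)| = |(0 5 12 8 11 6 4 3 10)(1 7)| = 18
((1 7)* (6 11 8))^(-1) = (1 7)(6 8 11)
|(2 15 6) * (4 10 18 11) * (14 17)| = 12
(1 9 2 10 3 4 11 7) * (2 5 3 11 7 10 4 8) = (1 9 5 3 8 2 4 7)(10 11) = [0, 9, 4, 8, 7, 3, 6, 1, 2, 5, 11, 10]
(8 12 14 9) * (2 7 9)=[0, 1, 7, 3, 4, 5, 6, 9, 12, 8, 10, 11, 14, 13, 2]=(2 7 9 8 12 14)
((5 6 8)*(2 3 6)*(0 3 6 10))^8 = (0 10 3)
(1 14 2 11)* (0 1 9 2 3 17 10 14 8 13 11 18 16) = (0 1 8 13 11 9 2 18 16)(3 17 10 14) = [1, 8, 18, 17, 4, 5, 6, 7, 13, 2, 14, 9, 12, 11, 3, 15, 0, 10, 16]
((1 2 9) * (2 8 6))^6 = (1 8 6 2 9)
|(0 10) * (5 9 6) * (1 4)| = 6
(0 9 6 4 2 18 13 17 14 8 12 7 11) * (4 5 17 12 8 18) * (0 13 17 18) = (0 9 6 5 18 17 14)(2 4)(7 11 13 12) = [9, 1, 4, 3, 2, 18, 5, 11, 8, 6, 10, 13, 7, 12, 0, 15, 16, 14, 17]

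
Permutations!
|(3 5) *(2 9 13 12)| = 4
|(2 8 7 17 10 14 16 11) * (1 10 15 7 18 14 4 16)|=9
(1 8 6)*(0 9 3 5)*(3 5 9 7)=(0 7 3 9 5)(1 8 6)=[7, 8, 2, 9, 4, 0, 1, 3, 6, 5]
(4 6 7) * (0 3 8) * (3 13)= (0 13 3 8)(4 6 7)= [13, 1, 2, 8, 6, 5, 7, 4, 0, 9, 10, 11, 12, 3]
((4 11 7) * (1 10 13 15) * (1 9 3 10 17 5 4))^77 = (1 7 11 4 5 17)(3 13 9 10 15)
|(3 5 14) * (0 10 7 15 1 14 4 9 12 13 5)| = 35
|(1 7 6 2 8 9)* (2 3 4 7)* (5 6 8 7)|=20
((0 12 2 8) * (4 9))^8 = ((0 12 2 8)(4 9))^8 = (12)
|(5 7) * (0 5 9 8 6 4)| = 7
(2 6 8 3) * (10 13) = (2 6 8 3)(10 13) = [0, 1, 6, 2, 4, 5, 8, 7, 3, 9, 13, 11, 12, 10]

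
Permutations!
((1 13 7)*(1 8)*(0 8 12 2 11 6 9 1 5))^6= ((0 8 5)(1 13 7 12 2 11 6 9))^6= (1 6 2 7)(9 11 12 13)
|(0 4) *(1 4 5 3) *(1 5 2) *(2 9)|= 10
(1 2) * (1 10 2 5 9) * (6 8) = [0, 5, 10, 3, 4, 9, 8, 7, 6, 1, 2] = (1 5 9)(2 10)(6 8)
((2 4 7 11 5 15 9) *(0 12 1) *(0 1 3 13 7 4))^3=(0 13 5 2 3 11 9 12 7 15)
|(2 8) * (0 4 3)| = 6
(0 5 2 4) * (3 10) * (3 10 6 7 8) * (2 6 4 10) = (0 5 6 7 8 3 4)(2 10) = [5, 1, 10, 4, 0, 6, 7, 8, 3, 9, 2]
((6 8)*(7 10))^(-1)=(6 8)(7 10)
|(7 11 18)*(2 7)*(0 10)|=|(0 10)(2 7 11 18)|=4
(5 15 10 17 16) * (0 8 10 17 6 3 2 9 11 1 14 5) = (0 8 10 6 3 2 9 11 1 14 5 15 17 16) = [8, 14, 9, 2, 4, 15, 3, 7, 10, 11, 6, 1, 12, 13, 5, 17, 0, 16]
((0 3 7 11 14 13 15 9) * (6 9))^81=((0 3 7 11 14 13 15 6 9))^81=(15)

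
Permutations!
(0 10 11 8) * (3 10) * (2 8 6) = (0 3 10 11 6 2 8) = [3, 1, 8, 10, 4, 5, 2, 7, 0, 9, 11, 6]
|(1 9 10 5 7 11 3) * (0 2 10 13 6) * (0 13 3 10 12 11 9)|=10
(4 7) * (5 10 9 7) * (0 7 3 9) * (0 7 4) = (0 4 5 10 7)(3 9) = [4, 1, 2, 9, 5, 10, 6, 0, 8, 3, 7]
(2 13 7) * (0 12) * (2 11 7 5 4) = (0 12)(2 13 5 4)(7 11) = [12, 1, 13, 3, 2, 4, 6, 11, 8, 9, 10, 7, 0, 5]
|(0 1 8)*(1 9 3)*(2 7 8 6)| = 8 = |(0 9 3 1 6 2 7 8)|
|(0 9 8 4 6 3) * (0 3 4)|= 6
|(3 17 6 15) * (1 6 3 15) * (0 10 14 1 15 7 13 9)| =|(0 10 14 1 6 15 7 13 9)(3 17)| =18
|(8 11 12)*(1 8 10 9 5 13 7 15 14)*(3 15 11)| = 35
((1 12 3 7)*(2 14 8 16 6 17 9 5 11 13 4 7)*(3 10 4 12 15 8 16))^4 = ((1 15 8 3 2 14 16 6 17 9 5 11 13 12 10 4 7))^4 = (1 2 17 13 7 3 6 11 4 8 16 5 10 15 14 9 12)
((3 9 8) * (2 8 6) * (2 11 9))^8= ((2 8 3)(6 11 9))^8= (2 3 8)(6 9 11)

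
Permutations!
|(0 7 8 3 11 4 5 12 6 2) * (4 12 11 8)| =8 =|(0 7 4 5 11 12 6 2)(3 8)|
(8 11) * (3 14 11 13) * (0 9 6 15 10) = [9, 1, 2, 14, 4, 5, 15, 7, 13, 6, 0, 8, 12, 3, 11, 10] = (0 9 6 15 10)(3 14 11 8 13)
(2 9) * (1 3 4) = [0, 3, 9, 4, 1, 5, 6, 7, 8, 2] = (1 3 4)(2 9)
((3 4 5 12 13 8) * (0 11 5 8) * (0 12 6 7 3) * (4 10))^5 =(0 3 11 10 5 4 6 8 7)(12 13)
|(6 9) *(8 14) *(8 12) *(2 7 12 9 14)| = |(2 7 12 8)(6 14 9)| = 12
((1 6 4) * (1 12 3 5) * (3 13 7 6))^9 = ((1 3 5)(4 12 13 7 6))^9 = (4 6 7 13 12)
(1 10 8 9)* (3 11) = (1 10 8 9)(3 11) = [0, 10, 2, 11, 4, 5, 6, 7, 9, 1, 8, 3]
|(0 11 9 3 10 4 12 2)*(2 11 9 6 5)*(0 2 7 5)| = 8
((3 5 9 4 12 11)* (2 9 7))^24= (12)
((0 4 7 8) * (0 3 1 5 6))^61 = (0 1 7 6 3 4 5 8)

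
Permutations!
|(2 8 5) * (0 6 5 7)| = 6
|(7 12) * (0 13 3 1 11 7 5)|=8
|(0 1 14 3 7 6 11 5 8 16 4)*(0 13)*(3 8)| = |(0 1 14 8 16 4 13)(3 7 6 11 5)| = 35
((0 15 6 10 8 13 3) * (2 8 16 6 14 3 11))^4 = (6 10 16) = ((0 15 14 3)(2 8 13 11)(6 10 16))^4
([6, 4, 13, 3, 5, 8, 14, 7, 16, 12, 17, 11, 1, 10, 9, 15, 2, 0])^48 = (0 4 10 12 2 14 8)(1 13 9 16 6 5 17)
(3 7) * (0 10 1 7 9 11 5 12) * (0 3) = (0 10 1 7)(3 9 11 5 12) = [10, 7, 2, 9, 4, 12, 6, 0, 8, 11, 1, 5, 3]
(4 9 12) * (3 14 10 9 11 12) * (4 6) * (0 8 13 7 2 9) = (0 8 13 7 2 9 3 14 10)(4 11 12 6) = [8, 1, 9, 14, 11, 5, 4, 2, 13, 3, 0, 12, 6, 7, 10]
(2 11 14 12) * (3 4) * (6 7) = (2 11 14 12)(3 4)(6 7) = [0, 1, 11, 4, 3, 5, 7, 6, 8, 9, 10, 14, 2, 13, 12]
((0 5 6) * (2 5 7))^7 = (0 2 6 7 5)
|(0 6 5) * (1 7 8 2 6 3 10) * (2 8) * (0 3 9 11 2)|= |(0 9 11 2 6 5 3 10 1 7)|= 10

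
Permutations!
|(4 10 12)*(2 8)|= |(2 8)(4 10 12)|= 6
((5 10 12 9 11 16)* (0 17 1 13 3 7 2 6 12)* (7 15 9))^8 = (0 16 15 1 10 11 3 17 5 9 13)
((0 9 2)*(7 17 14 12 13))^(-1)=((0 9 2)(7 17 14 12 13))^(-1)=(0 2 9)(7 13 12 14 17)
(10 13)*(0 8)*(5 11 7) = (0 8)(5 11 7)(10 13) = [8, 1, 2, 3, 4, 11, 6, 5, 0, 9, 13, 7, 12, 10]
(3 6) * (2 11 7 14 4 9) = [0, 1, 11, 6, 9, 5, 3, 14, 8, 2, 10, 7, 12, 13, 4] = (2 11 7 14 4 9)(3 6)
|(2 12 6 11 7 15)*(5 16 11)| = 8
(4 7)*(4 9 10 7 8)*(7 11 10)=(4 8)(7 9)(10 11)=[0, 1, 2, 3, 8, 5, 6, 9, 4, 7, 11, 10]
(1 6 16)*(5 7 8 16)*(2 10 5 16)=(1 6 16)(2 10 5 7 8)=[0, 6, 10, 3, 4, 7, 16, 8, 2, 9, 5, 11, 12, 13, 14, 15, 1]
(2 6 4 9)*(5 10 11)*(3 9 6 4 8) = (2 4 6 8 3 9)(5 10 11) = [0, 1, 4, 9, 6, 10, 8, 7, 3, 2, 11, 5]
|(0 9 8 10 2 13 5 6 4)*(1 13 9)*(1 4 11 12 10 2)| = 42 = |(0 4)(1 13 5 6 11 12 10)(2 9 8)|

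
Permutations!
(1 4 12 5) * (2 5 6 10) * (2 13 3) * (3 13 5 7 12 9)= (13)(1 4 9 3 2 7 12 6 10 5)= [0, 4, 7, 2, 9, 1, 10, 12, 8, 3, 5, 11, 6, 13]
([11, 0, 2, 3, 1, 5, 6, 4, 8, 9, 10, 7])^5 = (11)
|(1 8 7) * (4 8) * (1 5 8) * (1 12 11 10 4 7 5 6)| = 12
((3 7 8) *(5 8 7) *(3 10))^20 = ((3 5 8 10))^20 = (10)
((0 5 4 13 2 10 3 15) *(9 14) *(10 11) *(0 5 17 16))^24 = ((0 17 16)(2 11 10 3 15 5 4 13)(9 14))^24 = (17)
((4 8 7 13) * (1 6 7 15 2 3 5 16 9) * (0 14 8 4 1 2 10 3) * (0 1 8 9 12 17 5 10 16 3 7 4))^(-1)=((0 14 9 2 1 6 4)(3 10 7 13 8 15 16 12 17 5))^(-1)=(0 4 6 1 2 9 14)(3 5 17 12 16 15 8 13 7 10)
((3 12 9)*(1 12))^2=(1 9)(3 12)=((1 12 9 3))^2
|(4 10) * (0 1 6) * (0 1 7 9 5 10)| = |(0 7 9 5 10 4)(1 6)| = 6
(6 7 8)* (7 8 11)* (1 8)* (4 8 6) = [0, 6, 2, 3, 8, 5, 1, 11, 4, 9, 10, 7] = (1 6)(4 8)(7 11)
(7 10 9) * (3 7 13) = (3 7 10 9 13) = [0, 1, 2, 7, 4, 5, 6, 10, 8, 13, 9, 11, 12, 3]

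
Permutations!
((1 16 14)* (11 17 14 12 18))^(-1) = ((1 16 12 18 11 17 14))^(-1) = (1 14 17 11 18 12 16)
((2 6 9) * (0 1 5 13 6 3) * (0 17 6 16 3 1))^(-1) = (1 2 9 6 17 3 16 13 5)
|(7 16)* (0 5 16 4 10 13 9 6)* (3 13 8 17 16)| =|(0 5 3 13 9 6)(4 10 8 17 16 7)| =6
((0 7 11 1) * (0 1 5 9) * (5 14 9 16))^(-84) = ((0 7 11 14 9)(5 16))^(-84) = (16)(0 7 11 14 9)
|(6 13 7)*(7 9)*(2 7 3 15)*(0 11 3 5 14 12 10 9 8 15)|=30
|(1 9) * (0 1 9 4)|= 3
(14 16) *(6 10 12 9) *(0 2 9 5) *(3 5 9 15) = (0 2 15 3 5)(6 10 12 9)(14 16) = [2, 1, 15, 5, 4, 0, 10, 7, 8, 6, 12, 11, 9, 13, 16, 3, 14]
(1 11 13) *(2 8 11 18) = [0, 18, 8, 3, 4, 5, 6, 7, 11, 9, 10, 13, 12, 1, 14, 15, 16, 17, 2] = (1 18 2 8 11 13)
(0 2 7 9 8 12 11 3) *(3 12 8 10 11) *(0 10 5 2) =(2 7 9 5)(3 10 11 12) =[0, 1, 7, 10, 4, 2, 6, 9, 8, 5, 11, 12, 3]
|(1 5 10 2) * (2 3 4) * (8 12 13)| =|(1 5 10 3 4 2)(8 12 13)| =6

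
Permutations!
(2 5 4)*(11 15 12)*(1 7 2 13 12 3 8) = [0, 7, 5, 8, 13, 4, 6, 2, 1, 9, 10, 15, 11, 12, 14, 3] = (1 7 2 5 4 13 12 11 15 3 8)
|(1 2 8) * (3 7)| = |(1 2 8)(3 7)| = 6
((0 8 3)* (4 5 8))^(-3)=(0 5 3 4 8)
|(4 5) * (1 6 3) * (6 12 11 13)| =|(1 12 11 13 6 3)(4 5)| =6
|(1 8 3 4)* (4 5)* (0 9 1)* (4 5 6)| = |(0 9 1 8 3 6 4)| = 7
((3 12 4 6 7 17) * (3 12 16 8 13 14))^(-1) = ((3 16 8 13 14)(4 6 7 17 12))^(-1) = (3 14 13 8 16)(4 12 17 7 6)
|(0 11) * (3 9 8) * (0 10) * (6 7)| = |(0 11 10)(3 9 8)(6 7)| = 6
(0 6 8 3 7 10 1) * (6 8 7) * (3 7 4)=(0 8 7 10 1)(3 6 4)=[8, 0, 2, 6, 3, 5, 4, 10, 7, 9, 1]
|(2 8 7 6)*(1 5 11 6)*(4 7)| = 8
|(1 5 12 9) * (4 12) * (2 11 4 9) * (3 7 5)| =|(1 3 7 5 9)(2 11 4 12)| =20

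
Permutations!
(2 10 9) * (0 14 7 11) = (0 14 7 11)(2 10 9) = [14, 1, 10, 3, 4, 5, 6, 11, 8, 2, 9, 0, 12, 13, 7]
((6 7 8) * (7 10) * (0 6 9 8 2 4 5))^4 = (0 2 6 4 10 5 7)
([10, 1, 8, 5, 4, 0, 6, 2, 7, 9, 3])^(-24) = (10)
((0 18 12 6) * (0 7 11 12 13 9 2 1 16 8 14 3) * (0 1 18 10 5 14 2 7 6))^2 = ((0 10 5 14 3 1 16 8 2 18 13 9 7 11 12))^2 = (0 5 3 16 2 13 7 12 10 14 1 8 18 9 11)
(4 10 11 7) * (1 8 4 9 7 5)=(1 8 4 10 11 5)(7 9)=[0, 8, 2, 3, 10, 1, 6, 9, 4, 7, 11, 5]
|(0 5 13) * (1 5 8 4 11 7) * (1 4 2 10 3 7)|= 11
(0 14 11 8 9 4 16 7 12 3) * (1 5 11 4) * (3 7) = [14, 5, 2, 0, 16, 11, 6, 12, 9, 1, 10, 8, 7, 13, 4, 15, 3] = (0 14 4 16 3)(1 5 11 8 9)(7 12)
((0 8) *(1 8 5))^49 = ((0 5 1 8))^49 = (0 5 1 8)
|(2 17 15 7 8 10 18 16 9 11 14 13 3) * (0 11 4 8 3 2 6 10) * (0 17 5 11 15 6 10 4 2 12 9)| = 28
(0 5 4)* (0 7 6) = (0 5 4 7 6) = [5, 1, 2, 3, 7, 4, 0, 6]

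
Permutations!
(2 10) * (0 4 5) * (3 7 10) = (0 4 5)(2 3 7 10) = [4, 1, 3, 7, 5, 0, 6, 10, 8, 9, 2]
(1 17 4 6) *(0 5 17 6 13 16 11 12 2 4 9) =(0 5 17 9)(1 6)(2 4 13 16 11 12) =[5, 6, 4, 3, 13, 17, 1, 7, 8, 0, 10, 12, 2, 16, 14, 15, 11, 9]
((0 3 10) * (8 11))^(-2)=(11)(0 3 10)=((0 3 10)(8 11))^(-2)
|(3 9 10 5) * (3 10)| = 2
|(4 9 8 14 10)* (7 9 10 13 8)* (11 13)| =|(4 10)(7 9)(8 14 11 13)| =4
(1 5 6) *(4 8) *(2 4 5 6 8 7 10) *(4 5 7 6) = (1 4 6)(2 5 8 7 10) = [0, 4, 5, 3, 6, 8, 1, 10, 7, 9, 2]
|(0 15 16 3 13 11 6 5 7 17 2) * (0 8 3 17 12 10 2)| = |(0 15 16 17)(2 8 3 13 11 6 5 7 12 10)| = 20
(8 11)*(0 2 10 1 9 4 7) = [2, 9, 10, 3, 7, 5, 6, 0, 11, 4, 1, 8] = (0 2 10 1 9 4 7)(8 11)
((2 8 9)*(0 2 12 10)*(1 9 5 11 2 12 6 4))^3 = (12)(1 4 6 9)(2 11 5 8)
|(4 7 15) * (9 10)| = |(4 7 15)(9 10)| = 6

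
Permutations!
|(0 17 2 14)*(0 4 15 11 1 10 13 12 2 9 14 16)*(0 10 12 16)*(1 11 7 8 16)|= 14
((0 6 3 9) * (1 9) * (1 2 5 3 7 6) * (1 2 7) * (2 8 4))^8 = (0 1 7 5 4)(2 8 9 6 3)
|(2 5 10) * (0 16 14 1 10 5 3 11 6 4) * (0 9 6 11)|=21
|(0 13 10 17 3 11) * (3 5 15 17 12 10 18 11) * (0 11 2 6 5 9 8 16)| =22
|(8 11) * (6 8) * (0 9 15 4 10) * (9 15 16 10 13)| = 21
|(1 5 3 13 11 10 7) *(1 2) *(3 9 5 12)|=|(1 12 3 13 11 10 7 2)(5 9)|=8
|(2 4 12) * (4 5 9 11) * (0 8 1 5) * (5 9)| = |(0 8 1 9 11 4 12 2)| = 8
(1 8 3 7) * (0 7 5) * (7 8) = (0 8 3 5)(1 7) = [8, 7, 2, 5, 4, 0, 6, 1, 3]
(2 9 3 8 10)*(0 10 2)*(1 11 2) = [10, 11, 9, 8, 4, 5, 6, 7, 1, 3, 0, 2] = (0 10)(1 11 2 9 3 8)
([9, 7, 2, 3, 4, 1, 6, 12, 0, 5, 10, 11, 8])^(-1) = (0 8 12 7 1 5 9)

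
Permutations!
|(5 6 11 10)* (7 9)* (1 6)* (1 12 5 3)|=|(1 6 11 10 3)(5 12)(7 9)|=10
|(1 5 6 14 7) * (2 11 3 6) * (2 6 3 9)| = |(1 5 6 14 7)(2 11 9)| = 15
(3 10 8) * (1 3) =(1 3 10 8) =[0, 3, 2, 10, 4, 5, 6, 7, 1, 9, 8]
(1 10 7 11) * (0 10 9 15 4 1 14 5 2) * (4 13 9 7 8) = [10, 7, 0, 3, 1, 2, 6, 11, 4, 15, 8, 14, 12, 9, 5, 13] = (0 10 8 4 1 7 11 14 5 2)(9 15 13)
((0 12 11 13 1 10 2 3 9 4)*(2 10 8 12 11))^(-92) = (0 9 2 8 13)(1 11 4 3 12)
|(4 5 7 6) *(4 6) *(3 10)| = 6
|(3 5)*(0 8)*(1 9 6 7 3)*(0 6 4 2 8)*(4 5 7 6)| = 6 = |(1 9 5)(2 8 4)(3 7)|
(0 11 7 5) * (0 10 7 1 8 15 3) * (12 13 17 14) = (0 11 1 8 15 3)(5 10 7)(12 13 17 14) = [11, 8, 2, 0, 4, 10, 6, 5, 15, 9, 7, 1, 13, 17, 12, 3, 16, 14]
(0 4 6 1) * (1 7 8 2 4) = (0 1)(2 4 6 7 8) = [1, 0, 4, 3, 6, 5, 7, 8, 2]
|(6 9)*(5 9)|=|(5 9 6)|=3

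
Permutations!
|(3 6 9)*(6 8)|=|(3 8 6 9)|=4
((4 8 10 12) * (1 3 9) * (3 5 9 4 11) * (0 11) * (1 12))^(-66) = ((0 11 3 4 8 10 1 5 9 12))^(-66) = (0 8 9 3 1)(4 5 11 10 12)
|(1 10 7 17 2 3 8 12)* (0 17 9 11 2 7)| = |(0 17 7 9 11 2 3 8 12 1 10)| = 11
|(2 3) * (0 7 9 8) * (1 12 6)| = |(0 7 9 8)(1 12 6)(2 3)| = 12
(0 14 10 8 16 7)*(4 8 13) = (0 14 10 13 4 8 16 7) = [14, 1, 2, 3, 8, 5, 6, 0, 16, 9, 13, 11, 12, 4, 10, 15, 7]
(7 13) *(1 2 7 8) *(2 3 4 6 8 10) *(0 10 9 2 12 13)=(0 10 12 13 9 2 7)(1 3 4 6 8)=[10, 3, 7, 4, 6, 5, 8, 0, 1, 2, 12, 11, 13, 9]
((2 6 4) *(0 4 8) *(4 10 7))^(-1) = (0 8 6 2 4 7 10)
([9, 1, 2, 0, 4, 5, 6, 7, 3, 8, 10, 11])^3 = [3, 1, 2, 8, 4, 5, 6, 7, 9, 0, 10, 11]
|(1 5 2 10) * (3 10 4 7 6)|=8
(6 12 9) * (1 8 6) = (1 8 6 12 9) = [0, 8, 2, 3, 4, 5, 12, 7, 6, 1, 10, 11, 9]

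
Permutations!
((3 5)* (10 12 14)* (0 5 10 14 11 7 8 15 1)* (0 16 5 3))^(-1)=(0 5 16 1 15 8 7 11 12 10 3)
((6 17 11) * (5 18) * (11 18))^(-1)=(5 18 17 6 11)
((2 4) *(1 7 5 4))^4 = (1 2 4 5 7)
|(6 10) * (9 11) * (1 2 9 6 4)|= 7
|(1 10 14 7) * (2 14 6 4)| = 7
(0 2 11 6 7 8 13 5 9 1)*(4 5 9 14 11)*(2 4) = (0 4 5 14 11 6 7 8 13 9 1) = [4, 0, 2, 3, 5, 14, 7, 8, 13, 1, 10, 6, 12, 9, 11]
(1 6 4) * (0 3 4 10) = (0 3 4 1 6 10) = [3, 6, 2, 4, 1, 5, 10, 7, 8, 9, 0]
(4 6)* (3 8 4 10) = (3 8 4 6 10) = [0, 1, 2, 8, 6, 5, 10, 7, 4, 9, 3]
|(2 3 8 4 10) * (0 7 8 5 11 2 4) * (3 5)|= 6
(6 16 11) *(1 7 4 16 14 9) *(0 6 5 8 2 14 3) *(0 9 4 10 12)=(0 6 3 9 1 7 10 12)(2 14 4 16 11 5 8)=[6, 7, 14, 9, 16, 8, 3, 10, 2, 1, 12, 5, 0, 13, 4, 15, 11]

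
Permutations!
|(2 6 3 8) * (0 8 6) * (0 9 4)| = |(0 8 2 9 4)(3 6)| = 10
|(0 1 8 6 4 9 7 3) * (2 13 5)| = |(0 1 8 6 4 9 7 3)(2 13 5)| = 24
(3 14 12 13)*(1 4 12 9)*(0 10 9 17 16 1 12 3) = [10, 4, 2, 14, 3, 5, 6, 7, 8, 12, 9, 11, 13, 0, 17, 15, 1, 16] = (0 10 9 12 13)(1 4 3 14 17 16)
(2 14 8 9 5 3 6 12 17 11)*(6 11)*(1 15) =(1 15)(2 14 8 9 5 3 11)(6 12 17) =[0, 15, 14, 11, 4, 3, 12, 7, 9, 5, 10, 2, 17, 13, 8, 1, 16, 6]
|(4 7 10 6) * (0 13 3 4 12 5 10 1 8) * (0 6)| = 11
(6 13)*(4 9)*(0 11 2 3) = (0 11 2 3)(4 9)(6 13) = [11, 1, 3, 0, 9, 5, 13, 7, 8, 4, 10, 2, 12, 6]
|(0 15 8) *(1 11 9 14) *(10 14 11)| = |(0 15 8)(1 10 14)(9 11)| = 6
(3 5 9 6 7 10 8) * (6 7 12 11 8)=[0, 1, 2, 5, 4, 9, 12, 10, 3, 7, 6, 8, 11]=(3 5 9 7 10 6 12 11 8)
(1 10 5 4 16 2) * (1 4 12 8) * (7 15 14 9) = (1 10 5 12 8)(2 4 16)(7 15 14 9) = [0, 10, 4, 3, 16, 12, 6, 15, 1, 7, 5, 11, 8, 13, 9, 14, 2]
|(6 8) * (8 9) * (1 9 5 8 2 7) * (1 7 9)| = 6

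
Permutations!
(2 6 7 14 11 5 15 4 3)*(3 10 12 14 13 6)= (2 3)(4 10 12 14 11 5 15)(6 7 13)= [0, 1, 3, 2, 10, 15, 7, 13, 8, 9, 12, 5, 14, 6, 11, 4]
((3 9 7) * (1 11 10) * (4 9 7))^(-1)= ((1 11 10)(3 7)(4 9))^(-1)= (1 10 11)(3 7)(4 9)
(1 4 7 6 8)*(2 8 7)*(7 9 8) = (1 4 2 7 6 9 8) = [0, 4, 7, 3, 2, 5, 9, 6, 1, 8]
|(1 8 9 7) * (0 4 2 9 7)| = 12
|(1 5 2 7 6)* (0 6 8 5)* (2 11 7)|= |(0 6 1)(5 11 7 8)|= 12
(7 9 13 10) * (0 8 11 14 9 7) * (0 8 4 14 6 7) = (0 4 14 9 13 10 8 11 6 7) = [4, 1, 2, 3, 14, 5, 7, 0, 11, 13, 8, 6, 12, 10, 9]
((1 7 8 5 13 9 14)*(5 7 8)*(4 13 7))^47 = (1 14 9 13 4 8)(5 7)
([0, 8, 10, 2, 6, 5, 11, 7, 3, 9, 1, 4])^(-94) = (1 8 3 2 10)(4 11 6)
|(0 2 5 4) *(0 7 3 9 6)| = 8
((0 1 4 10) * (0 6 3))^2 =((0 1 4 10 6 3))^2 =(0 4 6)(1 10 3)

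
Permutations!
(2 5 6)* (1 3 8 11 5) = (1 3 8 11 5 6 2) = [0, 3, 1, 8, 4, 6, 2, 7, 11, 9, 10, 5]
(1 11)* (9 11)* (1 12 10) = (1 9 11 12 10) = [0, 9, 2, 3, 4, 5, 6, 7, 8, 11, 1, 12, 10]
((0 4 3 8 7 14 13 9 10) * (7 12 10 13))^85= (0 4 3 8 12 10)(7 14)(9 13)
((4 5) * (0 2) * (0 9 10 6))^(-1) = (0 6 10 9 2)(4 5)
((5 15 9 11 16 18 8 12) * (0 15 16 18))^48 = (0 11 12)(5 15 18)(8 16 9)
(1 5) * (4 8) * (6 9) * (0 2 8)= (0 2 8 4)(1 5)(6 9)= [2, 5, 8, 3, 0, 1, 9, 7, 4, 6]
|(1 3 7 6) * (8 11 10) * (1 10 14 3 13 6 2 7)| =8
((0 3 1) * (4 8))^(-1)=(0 1 3)(4 8)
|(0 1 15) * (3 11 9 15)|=|(0 1 3 11 9 15)|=6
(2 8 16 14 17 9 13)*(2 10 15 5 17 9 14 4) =(2 8 16 4)(5 17 14 9 13 10 15) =[0, 1, 8, 3, 2, 17, 6, 7, 16, 13, 15, 11, 12, 10, 9, 5, 4, 14]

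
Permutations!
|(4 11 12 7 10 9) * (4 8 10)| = 12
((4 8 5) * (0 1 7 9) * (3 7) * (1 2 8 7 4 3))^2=((0 2 8 5 3 4 7 9))^2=(0 8 3 7)(2 5 4 9)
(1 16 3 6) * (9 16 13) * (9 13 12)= (1 12 9 16 3 6)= [0, 12, 2, 6, 4, 5, 1, 7, 8, 16, 10, 11, 9, 13, 14, 15, 3]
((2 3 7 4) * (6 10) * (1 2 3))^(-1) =(1 2)(3 4 7)(6 10) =((1 2)(3 7 4)(6 10))^(-1)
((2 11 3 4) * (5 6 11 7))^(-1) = ((2 7 5 6 11 3 4))^(-1) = (2 4 3 11 6 5 7)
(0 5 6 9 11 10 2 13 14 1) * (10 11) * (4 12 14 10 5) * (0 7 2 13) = (0 4 12 14 1 7 2)(5 6 9)(10 13) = [4, 7, 0, 3, 12, 6, 9, 2, 8, 5, 13, 11, 14, 10, 1]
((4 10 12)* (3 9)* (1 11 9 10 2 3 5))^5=(12)(1 11 9 5)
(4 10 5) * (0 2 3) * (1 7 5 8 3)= [2, 7, 1, 0, 10, 4, 6, 5, 3, 9, 8]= (0 2 1 7 5 4 10 8 3)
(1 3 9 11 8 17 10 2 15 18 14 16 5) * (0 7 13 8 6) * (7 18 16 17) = (0 18 14 17 10 2 15 16 5 1 3 9 11 6)(7 13 8) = [18, 3, 15, 9, 4, 1, 0, 13, 7, 11, 2, 6, 12, 8, 17, 16, 5, 10, 14]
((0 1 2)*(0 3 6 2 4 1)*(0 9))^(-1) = ((0 9)(1 4)(2 3 6))^(-1) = (0 9)(1 4)(2 6 3)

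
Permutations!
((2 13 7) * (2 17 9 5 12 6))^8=(17)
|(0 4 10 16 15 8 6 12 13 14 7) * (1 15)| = |(0 4 10 16 1 15 8 6 12 13 14 7)| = 12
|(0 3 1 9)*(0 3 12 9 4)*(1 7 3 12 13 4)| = 6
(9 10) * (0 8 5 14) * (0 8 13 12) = [13, 1, 2, 3, 4, 14, 6, 7, 5, 10, 9, 11, 0, 12, 8] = (0 13 12)(5 14 8)(9 10)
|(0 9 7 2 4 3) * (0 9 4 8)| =7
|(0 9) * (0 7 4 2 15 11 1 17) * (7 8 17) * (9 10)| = 30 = |(0 10 9 8 17)(1 7 4 2 15 11)|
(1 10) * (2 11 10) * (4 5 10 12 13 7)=(1 2 11 12 13 7 4 5 10)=[0, 2, 11, 3, 5, 10, 6, 4, 8, 9, 1, 12, 13, 7]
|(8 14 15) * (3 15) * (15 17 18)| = |(3 17 18 15 8 14)| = 6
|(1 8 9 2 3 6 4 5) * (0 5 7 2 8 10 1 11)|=30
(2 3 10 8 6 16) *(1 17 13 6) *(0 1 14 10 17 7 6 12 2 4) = (0 1 7 6 16 4)(2 3 17 13 12)(8 14 10) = [1, 7, 3, 17, 0, 5, 16, 6, 14, 9, 8, 11, 2, 12, 10, 15, 4, 13]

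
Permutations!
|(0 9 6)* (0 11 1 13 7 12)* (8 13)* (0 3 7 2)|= |(0 9 6 11 1 8 13 2)(3 7 12)|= 24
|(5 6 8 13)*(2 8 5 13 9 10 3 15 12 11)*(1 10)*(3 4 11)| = 42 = |(1 10 4 11 2 8 9)(3 15 12)(5 6)|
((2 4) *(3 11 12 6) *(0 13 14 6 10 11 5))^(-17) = ((0 13 14 6 3 5)(2 4)(10 11 12))^(-17) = (0 13 14 6 3 5)(2 4)(10 11 12)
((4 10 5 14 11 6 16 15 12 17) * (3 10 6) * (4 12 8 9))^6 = ((3 10 5 14 11)(4 6 16 15 8 9)(12 17))^6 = (17)(3 10 5 14 11)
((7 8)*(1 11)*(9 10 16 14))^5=(1 11)(7 8)(9 10 16 14)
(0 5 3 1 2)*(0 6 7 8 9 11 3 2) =[5, 0, 6, 1, 4, 2, 7, 8, 9, 11, 10, 3] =(0 5 2 6 7 8 9 11 3 1)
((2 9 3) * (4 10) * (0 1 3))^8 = (10)(0 2 1 9 3)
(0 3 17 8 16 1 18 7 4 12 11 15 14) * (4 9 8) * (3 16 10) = (0 16 1 18 7 9 8 10 3 17 4 12 11 15 14) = [16, 18, 2, 17, 12, 5, 6, 9, 10, 8, 3, 15, 11, 13, 0, 14, 1, 4, 7]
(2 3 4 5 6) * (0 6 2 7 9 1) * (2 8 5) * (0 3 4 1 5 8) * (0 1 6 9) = (0 9 5 1 3 6 7)(2 4) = [9, 3, 4, 6, 2, 1, 7, 0, 8, 5]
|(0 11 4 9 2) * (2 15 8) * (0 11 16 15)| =8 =|(0 16 15 8 2 11 4 9)|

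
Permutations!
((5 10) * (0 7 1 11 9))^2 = ((0 7 1 11 9)(5 10))^2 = (0 1 9 7 11)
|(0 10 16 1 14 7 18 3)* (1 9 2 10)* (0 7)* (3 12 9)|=24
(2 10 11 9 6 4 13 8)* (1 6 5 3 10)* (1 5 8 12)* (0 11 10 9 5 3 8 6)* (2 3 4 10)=(0 11 5 8 3 9 6 10 2 4 13 12 1)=[11, 0, 4, 9, 13, 8, 10, 7, 3, 6, 2, 5, 1, 12]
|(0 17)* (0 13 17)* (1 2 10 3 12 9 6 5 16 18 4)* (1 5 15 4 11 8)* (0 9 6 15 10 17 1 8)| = |(0 9 15 4 5 16 18 11)(1 2 17 13)(3 12 6 10)| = 8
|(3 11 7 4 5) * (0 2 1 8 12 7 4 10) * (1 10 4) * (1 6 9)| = |(0 2 10)(1 8 12 7 4 5 3 11 6 9)| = 30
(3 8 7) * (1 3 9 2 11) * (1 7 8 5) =(1 3 5)(2 11 7 9) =[0, 3, 11, 5, 4, 1, 6, 9, 8, 2, 10, 7]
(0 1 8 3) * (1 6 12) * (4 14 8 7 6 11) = [11, 7, 2, 0, 14, 5, 12, 6, 3, 9, 10, 4, 1, 13, 8] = (0 11 4 14 8 3)(1 7 6 12)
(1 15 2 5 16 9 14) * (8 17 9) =(1 15 2 5 16 8 17 9 14) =[0, 15, 5, 3, 4, 16, 6, 7, 17, 14, 10, 11, 12, 13, 1, 2, 8, 9]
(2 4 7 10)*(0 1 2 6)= (0 1 2 4 7 10 6)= [1, 2, 4, 3, 7, 5, 0, 10, 8, 9, 6]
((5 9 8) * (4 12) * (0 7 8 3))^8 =((0 7 8 5 9 3)(4 12))^8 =(12)(0 8 9)(3 7 5)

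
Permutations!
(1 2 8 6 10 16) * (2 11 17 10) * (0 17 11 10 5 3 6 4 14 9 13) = (0 17 5 3 6 2 8 4 14 9 13)(1 10 16) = [17, 10, 8, 6, 14, 3, 2, 7, 4, 13, 16, 11, 12, 0, 9, 15, 1, 5]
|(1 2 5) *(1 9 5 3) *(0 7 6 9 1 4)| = |(0 7 6 9 5 1 2 3 4)| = 9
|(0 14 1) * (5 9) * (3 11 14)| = 10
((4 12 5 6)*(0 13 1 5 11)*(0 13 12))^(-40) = ((0 12 11 13 1 5 6 4))^(-40) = (13)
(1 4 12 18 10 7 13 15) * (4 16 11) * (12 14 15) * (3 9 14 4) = (1 16 11 3 9 14 15)(7 13 12 18 10) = [0, 16, 2, 9, 4, 5, 6, 13, 8, 14, 7, 3, 18, 12, 15, 1, 11, 17, 10]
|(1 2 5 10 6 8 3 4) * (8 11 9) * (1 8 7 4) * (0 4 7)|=|(0 4 8 3 1 2 5 10 6 11 9)|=11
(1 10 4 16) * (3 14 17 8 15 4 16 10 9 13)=(1 9 13 3 14 17 8 15 4 10 16)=[0, 9, 2, 14, 10, 5, 6, 7, 15, 13, 16, 11, 12, 3, 17, 4, 1, 8]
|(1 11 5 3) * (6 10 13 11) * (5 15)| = |(1 6 10 13 11 15 5 3)| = 8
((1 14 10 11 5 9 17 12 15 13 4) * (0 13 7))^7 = (0 5 13 9 4 17 1 12 14 15 10 7 11)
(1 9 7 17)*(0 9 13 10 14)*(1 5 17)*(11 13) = (0 9 7 1 11 13 10 14)(5 17) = [9, 11, 2, 3, 4, 17, 6, 1, 8, 7, 14, 13, 12, 10, 0, 15, 16, 5]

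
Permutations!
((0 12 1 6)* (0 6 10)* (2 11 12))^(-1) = ((0 2 11 12 1 10))^(-1) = (0 10 1 12 11 2)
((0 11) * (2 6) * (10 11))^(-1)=((0 10 11)(2 6))^(-1)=(0 11 10)(2 6)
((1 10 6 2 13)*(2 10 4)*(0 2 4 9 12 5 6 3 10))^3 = ((0 2 13 1 9 12 5 6)(3 10))^3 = (0 1 5 2 9 6 13 12)(3 10)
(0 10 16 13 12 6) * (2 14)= (0 10 16 13 12 6)(2 14)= [10, 1, 14, 3, 4, 5, 0, 7, 8, 9, 16, 11, 6, 12, 2, 15, 13]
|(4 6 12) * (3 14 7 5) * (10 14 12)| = |(3 12 4 6 10 14 7 5)| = 8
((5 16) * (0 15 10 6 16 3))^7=((0 15 10 6 16 5 3))^7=(16)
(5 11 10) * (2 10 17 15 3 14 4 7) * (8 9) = [0, 1, 10, 14, 7, 11, 6, 2, 9, 8, 5, 17, 12, 13, 4, 3, 16, 15] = (2 10 5 11 17 15 3 14 4 7)(8 9)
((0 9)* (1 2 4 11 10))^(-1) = (0 9)(1 10 11 4 2) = ((0 9)(1 2 4 11 10))^(-1)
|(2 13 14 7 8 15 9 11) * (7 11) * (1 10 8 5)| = |(1 10 8 15 9 7 5)(2 13 14 11)| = 28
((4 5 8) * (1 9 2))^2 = (1 2 9)(4 8 5)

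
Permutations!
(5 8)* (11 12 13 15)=(5 8)(11 12 13 15)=[0, 1, 2, 3, 4, 8, 6, 7, 5, 9, 10, 12, 13, 15, 14, 11]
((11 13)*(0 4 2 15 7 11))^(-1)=(0 13 11 7 15 2 4)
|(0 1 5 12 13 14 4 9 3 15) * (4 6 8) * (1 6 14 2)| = 35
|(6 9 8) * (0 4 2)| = 3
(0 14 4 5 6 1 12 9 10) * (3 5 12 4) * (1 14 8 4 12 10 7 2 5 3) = (0 8 4 10)(1 12 9 7 2 5 6 14) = [8, 12, 5, 3, 10, 6, 14, 2, 4, 7, 0, 11, 9, 13, 1]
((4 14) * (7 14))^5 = (4 14 7) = ((4 7 14))^5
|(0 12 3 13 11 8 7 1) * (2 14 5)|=|(0 12 3 13 11 8 7 1)(2 14 5)|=24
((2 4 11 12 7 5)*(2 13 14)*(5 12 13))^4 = (2 14 13 11 4)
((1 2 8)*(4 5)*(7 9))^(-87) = (4 5)(7 9)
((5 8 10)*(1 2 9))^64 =(1 2 9)(5 8 10)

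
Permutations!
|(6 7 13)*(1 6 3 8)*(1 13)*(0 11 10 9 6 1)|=|(0 11 10 9 6 7)(3 8 13)|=6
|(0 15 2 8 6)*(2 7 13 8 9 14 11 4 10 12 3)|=24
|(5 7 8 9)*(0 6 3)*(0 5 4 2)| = 9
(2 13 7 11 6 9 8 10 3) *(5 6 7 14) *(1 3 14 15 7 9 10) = [0, 3, 13, 2, 4, 6, 10, 11, 1, 8, 14, 9, 12, 15, 5, 7] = (1 3 2 13 15 7 11 9 8)(5 6 10 14)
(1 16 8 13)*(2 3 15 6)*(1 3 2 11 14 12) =[0, 16, 2, 15, 4, 5, 11, 7, 13, 9, 10, 14, 1, 3, 12, 6, 8] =(1 16 8 13 3 15 6 11 14 12)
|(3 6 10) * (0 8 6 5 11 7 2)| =9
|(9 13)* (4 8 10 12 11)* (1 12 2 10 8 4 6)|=|(1 12 11 6)(2 10)(9 13)|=4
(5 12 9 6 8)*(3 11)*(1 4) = (1 4)(3 11)(5 12 9 6 8) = [0, 4, 2, 11, 1, 12, 8, 7, 5, 6, 10, 3, 9]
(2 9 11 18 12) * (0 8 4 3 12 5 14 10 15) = (0 8 4 3 12 2 9 11 18 5 14 10 15) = [8, 1, 9, 12, 3, 14, 6, 7, 4, 11, 15, 18, 2, 13, 10, 0, 16, 17, 5]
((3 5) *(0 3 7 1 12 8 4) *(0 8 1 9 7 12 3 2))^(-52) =(12)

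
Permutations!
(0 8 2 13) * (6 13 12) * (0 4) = (0 8 2 12 6 13 4) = [8, 1, 12, 3, 0, 5, 13, 7, 2, 9, 10, 11, 6, 4]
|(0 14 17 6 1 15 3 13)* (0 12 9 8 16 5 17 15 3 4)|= |(0 14 15 4)(1 3 13 12 9 8 16 5 17 6)|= 20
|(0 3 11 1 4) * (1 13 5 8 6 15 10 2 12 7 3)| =|(0 1 4)(2 12 7 3 11 13 5 8 6 15 10)| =33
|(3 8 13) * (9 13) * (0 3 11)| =|(0 3 8 9 13 11)| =6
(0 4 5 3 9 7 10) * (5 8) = (0 4 8 5 3 9 7 10) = [4, 1, 2, 9, 8, 3, 6, 10, 5, 7, 0]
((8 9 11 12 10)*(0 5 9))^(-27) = ((0 5 9 11 12 10 8))^(-27) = (0 5 9 11 12 10 8)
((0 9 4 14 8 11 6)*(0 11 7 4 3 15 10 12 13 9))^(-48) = (15)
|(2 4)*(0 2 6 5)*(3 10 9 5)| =|(0 2 4 6 3 10 9 5)| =8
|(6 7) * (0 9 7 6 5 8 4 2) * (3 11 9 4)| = |(0 4 2)(3 11 9 7 5 8)| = 6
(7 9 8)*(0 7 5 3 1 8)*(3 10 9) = (0 7 3 1 8 5 10 9) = [7, 8, 2, 1, 4, 10, 6, 3, 5, 0, 9]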